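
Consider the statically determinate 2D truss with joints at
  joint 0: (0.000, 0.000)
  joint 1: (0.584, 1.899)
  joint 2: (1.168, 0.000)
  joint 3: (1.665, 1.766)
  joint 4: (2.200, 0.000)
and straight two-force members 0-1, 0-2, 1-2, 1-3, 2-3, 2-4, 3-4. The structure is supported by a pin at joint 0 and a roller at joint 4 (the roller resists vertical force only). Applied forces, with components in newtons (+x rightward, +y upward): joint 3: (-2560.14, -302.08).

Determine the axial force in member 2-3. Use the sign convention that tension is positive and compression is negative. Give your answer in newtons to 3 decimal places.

-2385.153

N=5 nodes, M=7 members, R=3 reactions → 2N=10, M+R=10
member 0 (0-1): L=1.9868, (cx,cy)=(0.2939,0.9558)
member 1 (0-2): L=1.1680, (cx,cy)=(1.0000,0.0000)
member 2 (1-2): L=1.9868, (cx,cy)=(0.2939,-0.9558)
member 3 (1-3): L=1.0892, (cx,cy)=(0.9925,-0.1221)
member 4 (2-3): L=1.8346, (cx,cy)=(0.2709,0.9626)
member 5 (2-4): L=1.0320, (cx,cy)=(1.0000,0.0000)
member 6 (3-4): L=1.8453, (cx,cy)=(0.2899,-0.9570)
solve A·x = −loads:
  F[0-1] = -2226.9349 N (compression)
  F[0-2] = -1905.5450 N (compression)
  F[1-2] = +2402.0819 N (tension)
  F[1-3] = -1370.9333 N (compression)
  F[2-3] = -2385.1531 N (compression)
  F[2-4] = -553.3204 N (compression)
  F[3-4] = +1908.4478 N (tension)
  Rx@0 = +2560.1400 N
  Ry@0 = +2128.5546 N
  Ry@4 = -1826.4746 N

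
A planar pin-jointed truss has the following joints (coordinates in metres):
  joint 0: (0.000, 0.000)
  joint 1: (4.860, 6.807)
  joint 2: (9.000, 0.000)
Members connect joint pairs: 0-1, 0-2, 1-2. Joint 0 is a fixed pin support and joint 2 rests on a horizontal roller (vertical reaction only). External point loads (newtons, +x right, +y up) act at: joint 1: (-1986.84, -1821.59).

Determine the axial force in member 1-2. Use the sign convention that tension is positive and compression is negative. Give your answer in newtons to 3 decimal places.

607.517

N=3 nodes, M=3 members, R=3 reactions → 2N=6, M+R=6
member 0 (0-1): L=8.3639, (cx,cy)=(0.5811,0.8139)
member 1 (0-2): L=9.0000, (cx,cy)=(1.0000,0.0000)
member 2 (1-2): L=7.9671, (cx,cy)=(0.5196,-0.8544)
solve A·x = −loads:
  F[0-1] = -2875.9985 N (compression)
  F[0-2] = -315.6878 N (compression)
  F[1-2] = +607.5167 N (tension)
  Rx@0 = +1986.8400 N
  Ry@0 = +2340.6447 N
  Ry@2 = -519.0547 N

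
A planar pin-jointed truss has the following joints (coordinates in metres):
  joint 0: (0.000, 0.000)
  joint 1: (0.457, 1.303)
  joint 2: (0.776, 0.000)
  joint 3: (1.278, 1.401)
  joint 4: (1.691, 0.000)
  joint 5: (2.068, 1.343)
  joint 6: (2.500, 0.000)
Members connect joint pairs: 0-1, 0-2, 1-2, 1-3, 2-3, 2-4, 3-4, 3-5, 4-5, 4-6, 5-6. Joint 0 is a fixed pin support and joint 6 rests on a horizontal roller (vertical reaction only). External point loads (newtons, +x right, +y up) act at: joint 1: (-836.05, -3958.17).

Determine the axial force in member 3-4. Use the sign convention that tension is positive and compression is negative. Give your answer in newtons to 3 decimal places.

-287.047

N=7 nodes, M=11 members, R=3 reactions → 2N=14, M+R=14
member 0 (0-1): L=1.3808, (cx,cy)=(0.3310,0.9436)
member 1 (0-2): L=0.7760, (cx,cy)=(1.0000,0.0000)
member 2 (1-2): L=1.3415, (cx,cy)=(0.2378,-0.9713)
member 3 (1-3): L=0.8268, (cx,cy)=(0.9930,0.1185)
member 4 (2-3): L=1.4882, (cx,cy)=(0.3373,0.9414)
member 5 (2-4): L=0.9150, (cx,cy)=(1.0000,0.0000)
member 6 (3-4): L=1.4606, (cx,cy)=(0.2828,-0.9592)
member 7 (3-5): L=0.7921, (cx,cy)=(0.9973,-0.0732)
member 8 (4-5): L=1.3949, (cx,cy)=(0.2703,0.9628)
member 9 (4-6): L=0.8090, (cx,cy)=(1.0000,0.0000)
member 10 (5-6): L=1.4108, (cx,cy)=(0.3062,-0.9520)
solve A·x = −loads:
  F[0-1] = -3889.5677 N (compression)
  F[0-2] = +451.2540 N (tension)
  F[1-2] = -341.7715 N (compression)
  F[1-3] = -372.6083 N (compression)
  F[2-3] = +352.6350 N (tension)
  F[2-4] = +251.0327 N (tension)
  F[3-4] = -287.0471 N (compression)
  F[3-5] = -170.3246 N (compression)
  F[4-5] = +285.9755 N (tension)
  F[4-6] = +92.5774 N (tension)
  F[5-6] = -302.3274 N (compression)
  Rx@0 = +836.0500 N
  Ry@0 = +3670.3658 N
  Ry@6 = +287.8042 N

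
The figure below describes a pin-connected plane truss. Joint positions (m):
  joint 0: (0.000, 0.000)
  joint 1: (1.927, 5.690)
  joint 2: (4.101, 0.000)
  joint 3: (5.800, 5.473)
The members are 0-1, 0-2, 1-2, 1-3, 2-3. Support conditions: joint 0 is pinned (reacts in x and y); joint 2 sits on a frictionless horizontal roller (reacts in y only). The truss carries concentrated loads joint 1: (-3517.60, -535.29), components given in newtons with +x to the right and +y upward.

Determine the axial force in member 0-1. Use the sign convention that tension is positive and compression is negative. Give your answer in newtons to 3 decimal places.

-5452.437

N=4 nodes, M=5 members, R=3 reactions → 2N=8, M+R=8
member 0 (0-1): L=6.0074, (cx,cy)=(0.3208,0.9472)
member 1 (0-2): L=4.1010, (cx,cy)=(1.0000,0.0000)
member 2 (1-2): L=6.0912, (cx,cy)=(0.3569,-0.9341)
member 3 (1-3): L=3.8791, (cx,cy)=(0.9984,-0.0559)
member 4 (2-3): L=5.7306, (cx,cy)=(0.2965,0.9550)
solve A·x = −loads:
  F[0-1] = -5452.4368 N (compression)
  F[0-2] = -1768.6300 N (compression)
  F[1-2] = +4955.3955 N (tension)
  F[1-3] = +0.0000 N (tension)
  F[2-3] = -0.0000 N (compression)
  Rx@0 = +3517.6000 N
  Ry@0 = +5164.3171 N
  Ry@2 = -4629.0271 N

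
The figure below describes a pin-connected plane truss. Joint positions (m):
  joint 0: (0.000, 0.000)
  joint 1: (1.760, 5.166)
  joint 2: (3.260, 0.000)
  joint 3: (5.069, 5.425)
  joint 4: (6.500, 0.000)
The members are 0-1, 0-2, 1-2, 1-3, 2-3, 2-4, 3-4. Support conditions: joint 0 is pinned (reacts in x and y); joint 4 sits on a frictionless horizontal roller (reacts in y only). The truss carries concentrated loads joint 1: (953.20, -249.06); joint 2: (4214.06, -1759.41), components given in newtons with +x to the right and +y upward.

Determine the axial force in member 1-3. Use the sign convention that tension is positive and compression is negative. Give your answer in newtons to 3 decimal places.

-1050.264

N=5 nodes, M=7 members, R=3 reactions → 2N=10, M+R=10
member 0 (0-1): L=5.4576, (cx,cy)=(0.3225,0.9466)
member 1 (0-2): L=3.2600, (cx,cy)=(1.0000,0.0000)
member 2 (1-2): L=5.3794, (cx,cy)=(0.2788,-0.9603)
member 3 (1-3): L=3.3191, (cx,cy)=(0.9970,0.0780)
member 4 (2-3): L=5.7187, (cx,cy)=(0.3163,0.9486)
member 5 (2-4): L=3.2400, (cx,cy)=(1.0000,0.0000)
member 6 (3-4): L=5.6106, (cx,cy)=(0.2551,-0.9669)
solve A·x = −loads:
  F[0-1] = -318.0380 N (compression)
  F[0-2] = +5269.8232 N (tension)
  F[1-2] = -31.2063 N (compression)
  F[1-3] = -1050.2640 N (compression)
  F[2-3] = +1886.2402 N (tension)
  F[2-4] = +450.3822 N (tension)
  F[3-4] = -1765.8254 N (compression)
  Rx@0 = -5167.2600 N
  Ry@0 = +301.0464 N
  Ry@4 = +1707.4236 N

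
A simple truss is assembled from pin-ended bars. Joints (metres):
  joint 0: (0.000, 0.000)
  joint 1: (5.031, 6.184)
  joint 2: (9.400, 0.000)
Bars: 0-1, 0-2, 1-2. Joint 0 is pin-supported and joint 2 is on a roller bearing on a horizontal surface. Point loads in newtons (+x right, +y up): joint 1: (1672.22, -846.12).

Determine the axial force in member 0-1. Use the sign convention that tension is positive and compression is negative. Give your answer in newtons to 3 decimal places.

N=3 nodes, M=3 members, R=3 reactions → 2N=6, M+R=6
member 0 (0-1): L=7.9720, (cx,cy)=(0.6311,0.7757)
member 1 (0-2): L=9.4000, (cx,cy)=(1.0000,0.0000)
member 2 (1-2): L=7.5717, (cx,cy)=(0.5770,-0.8167)
solve A·x = −loads:
  F[0-1] = +911.2131 N (tension)
  F[0-2] = +1097.1683 N (tension)
  F[1-2] = -1901.4383 N (compression)
  Rx@0 = -1672.2200 N
  Ry@0 = -706.8415 N
  Ry@2 = +1552.9615 N

911.213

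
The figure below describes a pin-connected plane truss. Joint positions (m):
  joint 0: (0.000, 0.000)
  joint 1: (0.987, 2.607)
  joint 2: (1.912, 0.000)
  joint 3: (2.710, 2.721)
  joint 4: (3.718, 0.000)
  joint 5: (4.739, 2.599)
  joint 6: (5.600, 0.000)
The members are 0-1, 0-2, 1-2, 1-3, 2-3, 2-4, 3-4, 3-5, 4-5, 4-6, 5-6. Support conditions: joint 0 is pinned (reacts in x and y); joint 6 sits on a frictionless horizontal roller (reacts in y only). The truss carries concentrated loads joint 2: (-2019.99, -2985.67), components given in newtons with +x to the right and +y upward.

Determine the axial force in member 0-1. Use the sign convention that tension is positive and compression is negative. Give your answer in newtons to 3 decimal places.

-2102.478

N=7 nodes, M=11 members, R=3 reactions → 2N=14, M+R=14
member 0 (0-1): L=2.7876, (cx,cy)=(0.3541,0.9352)
member 1 (0-2): L=1.9120, (cx,cy)=(1.0000,0.0000)
member 2 (1-2): L=2.7662, (cx,cy)=(0.3344,-0.9424)
member 3 (1-3): L=1.7268, (cx,cy)=(0.9978,0.0660)
member 4 (2-3): L=2.8356, (cx,cy)=(0.2814,0.9596)
member 5 (2-4): L=1.8060, (cx,cy)=(1.0000,0.0000)
member 6 (3-4): L=2.9017, (cx,cy)=(0.3474,-0.9377)
member 7 (3-5): L=2.0327, (cx,cy)=(0.9982,-0.0600)
member 8 (4-5): L=2.7924, (cx,cy)=(0.3656,0.9308)
member 9 (4-6): L=1.8820, (cx,cy)=(1.0000,0.0000)
member 10 (5-6): L=2.7379, (cx,cy)=(0.3145,-0.9493)
solve A·x = −loads:
  F[0-1] = -2102.4779 N (compression)
  F[0-2] = -1275.5652 N (compression)
  F[1-2] = +1987.4596 N (tension)
  F[1-3] = -1412.0904 N (compression)
  F[2-3] = +1159.4796 N (tension)
  F[2-4] = +1082.7071 N (tension)
  F[3-4] = -1040.8530 N (compression)
  F[3-5] = -722.4362 N (compression)
  F[4-5] = +1048.6452 N (tension)
  F[4-6] = +337.7058 N (tension)
  F[5-6] = -1073.8749 N (compression)
  Rx@0 = +2019.9900 N
  Ry@0 = +1966.2770 N
  Ry@6 = +1019.3930 N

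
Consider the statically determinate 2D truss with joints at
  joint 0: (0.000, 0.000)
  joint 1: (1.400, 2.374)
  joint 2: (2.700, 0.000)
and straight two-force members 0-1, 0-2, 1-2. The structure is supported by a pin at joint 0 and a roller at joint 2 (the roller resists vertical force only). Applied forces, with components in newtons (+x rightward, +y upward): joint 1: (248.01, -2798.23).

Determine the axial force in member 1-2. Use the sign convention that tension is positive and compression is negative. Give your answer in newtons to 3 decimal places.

-1902.853

N=3 nodes, M=3 members, R=3 reactions → 2N=6, M+R=6
member 0 (0-1): L=2.7561, (cx,cy)=(0.5080,0.8614)
member 1 (0-2): L=2.7000, (cx,cy)=(1.0000,0.0000)
member 2 (1-2): L=2.7066, (cx,cy)=(0.4803,-0.8771)
solve A·x = −loads:
  F[0-1] = -1310.9645 N (compression)
  F[0-2] = +913.9423 N (tension)
  F[1-2] = -1902.8528 N (compression)
  Rx@0 = -248.0100 N
  Ry@0 = +1129.2308 N
  Ry@2 = +1668.9992 N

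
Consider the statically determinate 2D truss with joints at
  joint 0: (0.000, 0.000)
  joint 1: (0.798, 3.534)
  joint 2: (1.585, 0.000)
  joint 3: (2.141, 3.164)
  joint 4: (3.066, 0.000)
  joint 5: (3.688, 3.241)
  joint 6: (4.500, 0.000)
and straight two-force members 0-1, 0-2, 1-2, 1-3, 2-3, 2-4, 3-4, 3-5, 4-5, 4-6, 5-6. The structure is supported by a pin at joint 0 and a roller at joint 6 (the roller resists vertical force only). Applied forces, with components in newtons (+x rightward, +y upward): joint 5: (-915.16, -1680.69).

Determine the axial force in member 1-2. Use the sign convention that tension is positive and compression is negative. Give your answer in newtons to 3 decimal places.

1115.757

N=7 nodes, M=11 members, R=3 reactions → 2N=14, M+R=14
member 0 (0-1): L=3.6230, (cx,cy)=(0.2203,0.9754)
member 1 (0-2): L=1.5850, (cx,cy)=(1.0000,0.0000)
member 2 (1-2): L=3.6206, (cx,cy)=(0.2174,-0.9761)
member 3 (1-3): L=1.3930, (cx,cy)=(0.9641,-0.2656)
member 4 (2-3): L=3.2125, (cx,cy)=(0.1731,0.9849)
member 5 (2-4): L=1.4810, (cx,cy)=(1.0000,0.0000)
member 6 (3-4): L=3.2964, (cx,cy)=(0.2806,-0.9598)
member 7 (3-5): L=1.5489, (cx,cy)=(0.9988,0.0497)
member 8 (4-5): L=3.3001, (cx,cy)=(0.1885,0.9821)
member 9 (4-6): L=1.4340, (cx,cy)=(1.0000,0.0000)
member 10 (5-6): L=3.3412, (cx,cy)=(0.2430,-0.9700)
solve A·x = −loads:
  F[0-1] = -986.6201 N (compression)
  F[0-2] = -697.8462 N (compression)
  F[1-2] = +1115.7565 N (tension)
  F[1-3] = -476.9772 N (compression)
  F[2-3] = -1105.7657 N (compression)
  F[2-4] = -263.9348 N (compression)
  F[3-4] = +955.0066 N (tension)
  F[3-5] = -920.3434 N (compression)
  F[4-5] = -933.3655 N (compression)
  F[4-6] = +179.9629 N (tension)
  F[5-6] = -740.5011 N (compression)
  Rx@0 = +915.1600 N
  Ry@0 = +962.3897 N
  Ry@6 = +718.3003 N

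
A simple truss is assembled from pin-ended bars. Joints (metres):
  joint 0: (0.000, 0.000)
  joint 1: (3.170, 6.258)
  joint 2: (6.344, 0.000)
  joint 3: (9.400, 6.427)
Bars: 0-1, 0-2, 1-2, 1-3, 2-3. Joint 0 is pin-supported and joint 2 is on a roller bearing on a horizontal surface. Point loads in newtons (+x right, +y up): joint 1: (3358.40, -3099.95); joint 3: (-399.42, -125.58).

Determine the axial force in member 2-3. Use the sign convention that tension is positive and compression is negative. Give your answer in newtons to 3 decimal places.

-128.716

N=4 nodes, M=5 members, R=3 reactions → 2N=8, M+R=8
member 0 (0-1): L=7.0151, (cx,cy)=(0.4519,0.8921)
member 1 (0-2): L=6.3440, (cx,cy)=(1.0000,0.0000)
member 2 (1-2): L=7.0169, (cx,cy)=(0.4523,-0.8918)
member 3 (1-3): L=6.2323, (cx,cy)=(0.9996,0.0271)
member 4 (2-3): L=7.1166, (cx,cy)=(0.4294,0.9031)
solve A·x = −loads:
  F[0-1] = +1589.2896 N (tension)
  F[0-2] = +2240.8069 N (tension)
  F[1-2] = -5076.0425 N (compression)
  F[1-3] = -344.2731 N (compression)
  F[2-3] = -128.7164 N (compression)
  Rx@0 = -2958.9800 N
  Ry@0 = -1417.7689 N
  Ry@2 = +4643.2989 N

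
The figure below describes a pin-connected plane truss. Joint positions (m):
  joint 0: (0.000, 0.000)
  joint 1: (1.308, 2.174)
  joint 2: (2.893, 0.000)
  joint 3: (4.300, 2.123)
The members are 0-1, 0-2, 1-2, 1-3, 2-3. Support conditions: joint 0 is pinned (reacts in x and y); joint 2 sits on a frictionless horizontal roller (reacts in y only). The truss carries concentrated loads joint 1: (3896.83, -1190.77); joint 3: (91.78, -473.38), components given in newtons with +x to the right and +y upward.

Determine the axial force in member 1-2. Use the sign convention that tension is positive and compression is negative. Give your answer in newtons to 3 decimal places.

N=4 nodes, M=5 members, R=3 reactions → 2N=8, M+R=8
member 0 (0-1): L=2.5372, (cx,cy)=(0.5155,0.8569)
member 1 (0-2): L=2.8930, (cx,cy)=(1.0000,0.0000)
member 2 (1-2): L=2.6904, (cx,cy)=(0.5891,-0.8080)
member 3 (1-3): L=2.9924, (cx,cy)=(0.9999,-0.0170)
member 4 (2-3): L=2.5469, (cx,cy)=(0.5524,0.8336)
solve A·x = −loads:
  F[0-1] = +3003.4249 N (tension)
  F[0-2] = +2440.2283 N (tension)
  F[1-2] = -4666.9941 N (compression)
  F[1-3] = +401.0370 N (tension)
  F[2-3] = -559.7037 N (compression)
  Rx@0 = -3988.6100 N
  Ry@0 = -2573.5336 N
  Ry@2 = +4237.6836 N

-4666.994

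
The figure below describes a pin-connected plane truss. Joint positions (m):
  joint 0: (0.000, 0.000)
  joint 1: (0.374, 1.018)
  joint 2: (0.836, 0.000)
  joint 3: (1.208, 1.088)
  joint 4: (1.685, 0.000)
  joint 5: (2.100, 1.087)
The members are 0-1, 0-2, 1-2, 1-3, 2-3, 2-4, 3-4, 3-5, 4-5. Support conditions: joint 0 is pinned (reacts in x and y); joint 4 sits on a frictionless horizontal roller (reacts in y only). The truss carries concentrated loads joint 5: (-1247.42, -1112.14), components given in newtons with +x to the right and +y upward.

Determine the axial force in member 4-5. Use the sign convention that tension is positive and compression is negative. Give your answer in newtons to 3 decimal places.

-1191.423

N=6 nodes, M=9 members, R=3 reactions → 2N=12, M+R=12
member 0 (0-1): L=1.0845, (cx,cy)=(0.3449,0.9387)
member 1 (0-2): L=0.8360, (cx,cy)=(1.0000,0.0000)
member 2 (1-2): L=1.1179, (cx,cy)=(0.4133,-0.9106)
member 3 (1-3): L=0.8369, (cx,cy)=(0.9965,0.0836)
member 4 (2-3): L=1.1498, (cx,cy)=(0.3235,0.9462)
member 5 (2-4): L=0.8490, (cx,cy)=(1.0000,0.0000)
member 6 (3-4): L=1.1880, (cx,cy)=(0.4015,-0.9158)
member 7 (3-5): L=0.8920, (cx,cy)=(1.0000,-0.0011)
member 8 (4-5): L=1.1635, (cx,cy)=(0.3567,0.9342)
solve A·x = −loads:
  F[0-1] = -565.4944 N (compression)
  F[0-2] = -1052.4089 N (compression)
  F[1-2] = +544.2071 N (tension)
  F[1-3] = -421.3886 N (compression)
  F[2-3] = -523.7272 N (compression)
  F[2-4] = -658.0697 N (compression)
  F[3-4] = +580.5851 N (tension)
  F[3-5] = -822.4704 N (compression)
  F[4-5] = -1191.4234 N (compression)
  Rx@0 = +1247.4200 N
  Ry@0 = +530.8056 N
  Ry@4 = +581.3344 N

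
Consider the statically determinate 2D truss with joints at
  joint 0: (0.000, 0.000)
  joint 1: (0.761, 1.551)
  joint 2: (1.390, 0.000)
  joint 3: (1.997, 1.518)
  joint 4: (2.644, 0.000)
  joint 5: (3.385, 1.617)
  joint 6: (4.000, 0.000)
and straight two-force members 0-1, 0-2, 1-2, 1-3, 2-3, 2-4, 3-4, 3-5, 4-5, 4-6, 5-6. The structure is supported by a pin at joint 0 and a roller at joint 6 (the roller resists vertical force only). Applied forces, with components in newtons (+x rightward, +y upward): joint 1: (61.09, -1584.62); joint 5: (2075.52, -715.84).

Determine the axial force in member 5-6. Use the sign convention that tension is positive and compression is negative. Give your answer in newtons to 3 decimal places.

-1893.665

N=7 nodes, M=11 members, R=3 reactions → 2N=14, M+R=14
member 0 (0-1): L=1.7276, (cx,cy)=(0.4405,0.8978)
member 1 (0-2): L=1.3900, (cx,cy)=(1.0000,0.0000)
member 2 (1-2): L=1.6737, (cx,cy)=(0.3758,-0.9267)
member 3 (1-3): L=1.2364, (cx,cy)=(0.9996,-0.0267)
member 4 (2-3): L=1.6349, (cx,cy)=(0.3713,0.9285)
member 5 (2-4): L=1.2540, (cx,cy)=(1.0000,0.0000)
member 6 (3-4): L=1.6501, (cx,cy)=(0.3921,-0.9199)
member 7 (3-5): L=1.3915, (cx,cy)=(0.9975,0.0711)
member 8 (4-5): L=1.7787, (cx,cy)=(0.4166,0.9091)
member 9 (4-6): L=1.3560, (cx,cy)=(1.0000,0.0000)
member 10 (5-6): L=1.7300, (cx,cy)=(0.3555,-0.9347)
solve A·x = −loads:
  F[0-1] = -590.9044 N (compression)
  F[0-2] = +2396.8955 N (tension)
  F[1-2] = -1140.6076 N (compression)
  F[1-3] = +107.3214 N (tension)
  F[2-3] = +1138.3662 N (tension)
  F[2-4] = +1545.5783 N (tension)
  F[3-4] = -1072.2010 N (compression)
  F[3-5] = +952.7553 N (tension)
  F[4-5] = +1084.9805 N (tension)
  F[4-6] = +673.1797 N (tension)
  F[5-6] = -1893.6645 N (compression)
  Rx@0 = -2136.6100 N
  Ry@0 = +530.4898 N
  Ry@6 = +1769.9702 N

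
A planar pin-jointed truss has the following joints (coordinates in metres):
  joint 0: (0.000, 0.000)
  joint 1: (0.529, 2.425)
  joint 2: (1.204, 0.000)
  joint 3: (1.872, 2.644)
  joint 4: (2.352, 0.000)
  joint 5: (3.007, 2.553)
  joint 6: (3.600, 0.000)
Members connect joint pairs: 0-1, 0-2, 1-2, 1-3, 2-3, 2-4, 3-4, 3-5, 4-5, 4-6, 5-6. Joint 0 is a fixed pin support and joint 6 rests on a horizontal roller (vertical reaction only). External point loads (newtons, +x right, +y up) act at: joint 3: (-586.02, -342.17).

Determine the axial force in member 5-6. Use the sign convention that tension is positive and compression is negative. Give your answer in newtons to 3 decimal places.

259.192

N=7 nodes, M=11 members, R=3 reactions → 2N=14, M+R=14
member 0 (0-1): L=2.4820, (cx,cy)=(0.2131,0.9770)
member 1 (0-2): L=1.2040, (cx,cy)=(1.0000,0.0000)
member 2 (1-2): L=2.5172, (cx,cy)=(0.2682,-0.9634)
member 3 (1-3): L=1.3607, (cx,cy)=(0.9870,0.1609)
member 4 (2-3): L=2.7271, (cx,cy)=(0.2450,0.9695)
member 5 (2-4): L=1.1480, (cx,cy)=(1.0000,0.0000)
member 6 (3-4): L=2.6872, (cx,cy)=(0.1786,-0.9839)
member 7 (3-5): L=1.1386, (cx,cy)=(0.9968,-0.0799)
member 8 (4-5): L=2.6357, (cx,cy)=(0.2485,0.9686)
member 9 (4-6): L=1.2480, (cx,cy)=(1.0000,0.0000)
member 10 (5-6): L=2.6210, (cx,cy)=(0.2263,-0.9741)
solve A·x = −loads:
  F[0-1] = -608.6249 N (compression)
  F[0-2] = -456.3025 N (compression)
  F[1-2] = +569.4432 N (tension)
  F[1-3] = -286.1474 N (compression)
  F[2-3] = -565.8252 N (compression)
  F[2-4] = -165.0036 N (compression)
  F[3-4] = +246.7433 N (tension)
  F[3-5] = +121.3175 N (tension)
  F[4-5] = -250.6379 N (compression)
  F[4-6] = -58.6428 N (compression)
  F[5-6] = +259.1919 N (tension)
  Rx@0 = +586.0200 N
  Ry@0 = +594.6407 N
  Ry@6 = -252.4707 N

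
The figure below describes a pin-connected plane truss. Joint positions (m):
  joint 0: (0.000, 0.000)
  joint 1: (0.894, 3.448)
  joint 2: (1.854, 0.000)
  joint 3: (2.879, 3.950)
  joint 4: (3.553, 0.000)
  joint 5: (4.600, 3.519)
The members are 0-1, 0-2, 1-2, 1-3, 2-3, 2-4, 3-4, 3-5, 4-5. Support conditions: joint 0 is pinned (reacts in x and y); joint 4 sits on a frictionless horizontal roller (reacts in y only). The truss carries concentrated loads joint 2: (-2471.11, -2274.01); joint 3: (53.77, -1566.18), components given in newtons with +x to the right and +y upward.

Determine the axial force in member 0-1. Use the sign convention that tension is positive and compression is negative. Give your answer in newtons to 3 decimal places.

-1368.532

N=6 nodes, M=9 members, R=3 reactions → 2N=12, M+R=12
member 0 (0-1): L=3.5620, (cx,cy)=(0.2510,0.9680)
member 1 (0-2): L=1.8540, (cx,cy)=(1.0000,0.0000)
member 2 (1-2): L=3.5791, (cx,cy)=(0.2682,-0.9634)
member 3 (1-3): L=2.0475, (cx,cy)=(0.9695,0.2452)
member 4 (2-3): L=4.0808, (cx,cy)=(0.2512,0.9679)
member 5 (2-4): L=1.6990, (cx,cy)=(1.0000,0.0000)
member 6 (3-4): L=4.0071, (cx,cy)=(0.1682,-0.9858)
member 7 (3-5): L=1.7741, (cx,cy)=(0.9700,-0.2429)
member 8 (4-5): L=3.6715, (cx,cy)=(0.2852,0.9585)
solve A·x = −loads:
  F[0-1] = -1368.5317 N (compression)
  F[0-2] = -2073.8637 N (compression)
  F[1-2] = +1200.4227 N (tension)
  F[1-3] = -686.4043 N (compression)
  F[2-3] = +1154.5877 N (tension)
  F[2-4] = +429.2207 N (tension)
  F[3-4] = -2551.8193 N (compression)
  F[3-5] = -0.0000 N (compression)
  F[4-5] = +0.0000 N (tension)
  Rx@0 = +2417.3400 N
  Ry@0 = +1324.7275 N
  Ry@4 = +2515.4625 N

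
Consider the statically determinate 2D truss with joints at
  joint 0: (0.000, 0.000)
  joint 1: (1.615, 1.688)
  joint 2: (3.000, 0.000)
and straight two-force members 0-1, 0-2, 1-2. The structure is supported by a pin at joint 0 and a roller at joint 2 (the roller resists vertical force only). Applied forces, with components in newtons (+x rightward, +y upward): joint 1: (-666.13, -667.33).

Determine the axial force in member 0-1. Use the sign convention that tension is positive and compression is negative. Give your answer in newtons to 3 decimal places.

N=3 nodes, M=3 members, R=3 reactions → 2N=6, M+R=6
member 0 (0-1): L=2.3361, (cx,cy)=(0.6913,0.7226)
member 1 (0-2): L=3.0000, (cx,cy)=(1.0000,0.0000)
member 2 (1-2): L=2.1835, (cx,cy)=(0.6343,-0.7731)
solve A·x = −loads:
  F[0-1] = -945.1047 N (compression)
  F[0-2] = -12.7695 N (compression)
  F[1-2] = +20.1314 N (tension)
  Rx@0 = +666.1300 N
  Ry@0 = +682.8932 N
  Ry@2 = -15.5632 N

-945.105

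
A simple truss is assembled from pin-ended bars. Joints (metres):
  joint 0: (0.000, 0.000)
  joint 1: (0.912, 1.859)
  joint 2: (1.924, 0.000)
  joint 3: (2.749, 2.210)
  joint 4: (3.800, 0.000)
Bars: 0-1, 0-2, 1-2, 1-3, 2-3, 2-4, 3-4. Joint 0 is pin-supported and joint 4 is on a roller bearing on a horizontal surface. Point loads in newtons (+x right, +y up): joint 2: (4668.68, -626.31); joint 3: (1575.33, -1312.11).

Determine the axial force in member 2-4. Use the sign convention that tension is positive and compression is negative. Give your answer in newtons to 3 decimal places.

1037.921

N=5 nodes, M=7 members, R=3 reactions → 2N=10, M+R=10
member 0 (0-1): L=2.0707, (cx,cy)=(0.4404,0.8978)
member 1 (0-2): L=1.9240, (cx,cy)=(1.0000,0.0000)
member 2 (1-2): L=2.1166, (cx,cy)=(0.4781,-0.8783)
member 3 (1-3): L=1.8702, (cx,cy)=(0.9822,0.1877)
member 4 (2-3): L=2.3590, (cx,cy)=(0.3497,0.9369)
member 5 (2-4): L=1.8760, (cx,cy)=(1.0000,0.0000)
member 6 (3-4): L=2.4472, (cx,cy)=(0.4295,-0.9031)
solve A·x = −loads:
  F[0-1] = +271.8671 N (tension)
  F[0-2] = +6124.2690 N (tension)
  F[1-2] = -228.1220 N (compression)
  F[1-3] = +232.9509 N (tension)
  F[2-3] = +882.3901 N (tension)
  F[2-4] = +1037.9207 N (tension)
  F[3-4] = -2416.7280 N (compression)
  Rx@0 = -6244.0100 N
  Ry@0 = -244.0774 N
  Ry@4 = +2182.4974 N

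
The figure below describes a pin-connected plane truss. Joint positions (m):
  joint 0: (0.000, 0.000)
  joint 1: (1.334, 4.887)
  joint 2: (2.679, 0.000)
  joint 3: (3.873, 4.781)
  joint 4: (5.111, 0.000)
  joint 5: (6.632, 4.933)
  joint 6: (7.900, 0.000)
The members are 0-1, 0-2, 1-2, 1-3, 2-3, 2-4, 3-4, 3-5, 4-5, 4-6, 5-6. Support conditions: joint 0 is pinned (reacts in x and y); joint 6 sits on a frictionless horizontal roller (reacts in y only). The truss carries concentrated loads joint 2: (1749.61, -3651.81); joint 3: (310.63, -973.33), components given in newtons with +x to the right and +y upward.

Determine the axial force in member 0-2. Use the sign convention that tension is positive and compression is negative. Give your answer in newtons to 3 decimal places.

N=7 nodes, M=11 members, R=3 reactions → 2N=14, M+R=14
member 0 (0-1): L=5.0658, (cx,cy)=(0.2633,0.9647)
member 1 (0-2): L=2.6790, (cx,cy)=(1.0000,0.0000)
member 2 (1-2): L=5.0687, (cx,cy)=(0.2654,-0.9642)
member 3 (1-3): L=2.5412, (cx,cy)=(0.9991,-0.0417)
member 4 (2-3): L=4.9278, (cx,cy)=(0.2423,0.9702)
member 5 (2-4): L=2.4320, (cx,cy)=(1.0000,0.0000)
member 6 (3-4): L=4.9387, (cx,cy)=(0.2507,-0.9681)
member 7 (3-5): L=2.7632, (cx,cy)=(0.9985,0.0550)
member 8 (4-5): L=5.1622, (cx,cy)=(0.2946,0.9556)
member 9 (4-6): L=2.7890, (cx,cy)=(1.0000,0.0000)
member 10 (5-6): L=5.0934, (cx,cy)=(0.2490,-0.9685)
solve A·x = −loads:
  F[0-1] = -2821.1664 N (compression)
  F[0-2] = +2803.1506 N (tension)
  F[1-2] = +2888.1395 N (tension)
  F[1-3] = -1510.6037 N (compression)
  F[2-3] = +893.8415 N (tension)
  F[2-4] = +1603.3439 N (tension)
  F[3-4] = -2028.6352 N (compression)
  F[3-5] = -1096.4780 N (compression)
  F[4-5] = +2055.0956 N (tension)
  F[4-6] = +489.2963 N (tension)
  F[5-6] = -1965.4275 N (compression)
  Rx@0 = -2060.2400 N
  Ry@0 = +2721.5921 N
  Ry@6 = +1903.5479 N

2803.151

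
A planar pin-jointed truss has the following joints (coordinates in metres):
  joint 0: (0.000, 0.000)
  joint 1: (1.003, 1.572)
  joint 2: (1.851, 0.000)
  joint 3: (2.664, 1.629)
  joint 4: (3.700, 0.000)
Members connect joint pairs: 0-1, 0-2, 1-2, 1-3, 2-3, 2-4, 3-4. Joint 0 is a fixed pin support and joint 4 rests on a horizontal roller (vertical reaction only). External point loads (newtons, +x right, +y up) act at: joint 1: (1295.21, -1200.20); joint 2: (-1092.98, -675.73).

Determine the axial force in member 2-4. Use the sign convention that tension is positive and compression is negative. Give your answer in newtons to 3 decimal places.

N=5 nodes, M=7 members, R=3 reactions → 2N=10, M+R=10
member 0 (0-1): L=1.8647, (cx,cy)=(0.5379,0.8430)
member 1 (0-2): L=1.8510, (cx,cy)=(1.0000,0.0000)
member 2 (1-2): L=1.7861, (cx,cy)=(0.4748,-0.8801)
member 3 (1-3): L=1.6620, (cx,cy)=(0.9994,0.0343)
member 4 (2-3): L=1.8206, (cx,cy)=(0.4466,0.8948)
member 5 (2-4): L=1.8490, (cx,cy)=(1.0000,0.0000)
member 6 (3-4): L=1.9305, (cx,cy)=(0.5366,-0.8438)
solve A·x = −loads:
  F[0-1] = -785.5581 N (compression)
  F[0-2] = +624.7671 N (tension)
  F[1-2] = -665.8894 N (compression)
  F[1-3] = -1402.4296 N (compression)
  F[2-3] = +1410.2013 N (tension)
  F[2-4] = +771.8730 N (tension)
  F[3-4] = -1438.3419 N (compression)
  Rx@0 = -202.2300 N
  Ry@0 = +662.2416 N
  Ry@4 = +1213.6884 N

771.873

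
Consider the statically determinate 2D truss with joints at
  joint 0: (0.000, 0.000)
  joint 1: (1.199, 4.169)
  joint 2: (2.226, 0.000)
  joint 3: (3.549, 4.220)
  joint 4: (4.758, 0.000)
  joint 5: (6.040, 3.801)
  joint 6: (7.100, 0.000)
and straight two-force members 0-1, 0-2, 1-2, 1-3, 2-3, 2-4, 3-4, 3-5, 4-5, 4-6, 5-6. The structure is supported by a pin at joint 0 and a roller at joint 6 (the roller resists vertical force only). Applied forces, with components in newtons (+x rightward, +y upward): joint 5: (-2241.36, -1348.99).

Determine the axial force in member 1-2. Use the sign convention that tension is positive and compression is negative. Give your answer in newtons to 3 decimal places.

N=7 nodes, M=11 members, R=3 reactions → 2N=14, M+R=14
member 0 (0-1): L=4.3380, (cx,cy)=(0.2764,0.9610)
member 1 (0-2): L=2.2260, (cx,cy)=(1.0000,0.0000)
member 2 (1-2): L=4.2936, (cx,cy)=(0.2392,-0.9710)
member 3 (1-3): L=2.3506, (cx,cy)=(0.9998,0.0217)
member 4 (2-3): L=4.4225, (cx,cy)=(0.2992,0.9542)
member 5 (2-4): L=2.5320, (cx,cy)=(1.0000,0.0000)
member 6 (3-4): L=4.3898, (cx,cy)=(0.2754,-0.9613)
member 7 (3-5): L=2.5260, (cx,cy)=(0.9861,-0.1659)
member 8 (4-5): L=4.0114, (cx,cy)=(0.3196,0.9476)
member 9 (4-6): L=2.3420, (cx,cy)=(1.0000,0.0000)
member 10 (5-6): L=3.9460, (cx,cy)=(0.2686,-0.9632)
solve A·x = −loads:
  F[0-1] = -1458.1177 N (compression)
  F[0-2] = -1838.3432 N (compression)
  F[1-2] = +1426.5736 N (tension)
  F[1-3] = -744.4161 N (compression)
  F[2-3] = -1451.6401 N (compression)
  F[2-4] = -1062.8605 N (compression)
  F[3-4] = +1748.1372 N (tension)
  F[3-5] = -1683.2783 N (compression)
  F[4-5] = -1773.5422 N (compression)
  F[4-6] = -14.5922 N (compression)
  F[5-6] = +54.3219 N (tension)
  Rx@0 = +2241.3600 N
  Ry@0 = +1401.3153 N
  Ry@6 = -52.3253 N

1426.574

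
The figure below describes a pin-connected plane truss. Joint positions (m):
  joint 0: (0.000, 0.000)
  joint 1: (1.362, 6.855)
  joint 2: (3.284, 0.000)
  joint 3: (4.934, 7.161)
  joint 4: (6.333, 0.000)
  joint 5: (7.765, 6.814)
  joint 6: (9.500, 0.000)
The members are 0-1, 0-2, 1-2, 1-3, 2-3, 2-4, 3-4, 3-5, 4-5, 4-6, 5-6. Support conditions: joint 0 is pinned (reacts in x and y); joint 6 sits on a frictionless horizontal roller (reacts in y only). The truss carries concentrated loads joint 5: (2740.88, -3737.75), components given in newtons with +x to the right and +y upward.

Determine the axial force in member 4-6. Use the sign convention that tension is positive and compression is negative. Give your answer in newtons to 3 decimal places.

1278.474

N=7 nodes, M=11 members, R=3 reactions → 2N=14, M+R=14
member 0 (0-1): L=6.9890, (cx,cy)=(0.1949,0.9808)
member 1 (0-2): L=3.2840, (cx,cy)=(1.0000,0.0000)
member 2 (1-2): L=7.1193, (cx,cy)=(0.2700,-0.9629)
member 3 (1-3): L=3.5851, (cx,cy)=(0.9964,0.0854)
member 4 (2-3): L=7.3486, (cx,cy)=(0.2245,0.9745)
member 5 (2-4): L=3.0490, (cx,cy)=(1.0000,0.0000)
member 6 (3-4): L=7.2964, (cx,cy)=(0.1917,-0.9814)
member 7 (3-5): L=2.8522, (cx,cy)=(0.9926,-0.1217)
member 8 (4-5): L=6.9628, (cx,cy)=(0.2057,0.9786)
member 9 (4-6): L=3.1670, (cx,cy)=(1.0000,0.0000)
member 10 (5-6): L=7.0314, (cx,cy)=(0.2467,-0.9691)
solve A·x = −loads:
  F[0-1] = +1308.3860 N (tension)
  F[0-2] = +2485.9046 N (tension)
  F[1-2] = -1279.3742 N (compression)
  F[1-3] = +602.5651 N (tension)
  F[2-3] = +1264.1476 N (tension)
  F[2-4] = +1856.6728 N (tension)
  F[3-4] = -1452.7774 N (compression)
  F[3-5] = +1171.4632 N (tension)
  F[4-5] = +1456.9683 N (tension)
  F[4-6] = +1278.4743 N (tension)
  F[5-6] = -5181.2595 N (compression)
  Rx@0 = -2740.8800 N
  Ry@0 = -1283.3011 N
  Ry@6 = +5021.0511 N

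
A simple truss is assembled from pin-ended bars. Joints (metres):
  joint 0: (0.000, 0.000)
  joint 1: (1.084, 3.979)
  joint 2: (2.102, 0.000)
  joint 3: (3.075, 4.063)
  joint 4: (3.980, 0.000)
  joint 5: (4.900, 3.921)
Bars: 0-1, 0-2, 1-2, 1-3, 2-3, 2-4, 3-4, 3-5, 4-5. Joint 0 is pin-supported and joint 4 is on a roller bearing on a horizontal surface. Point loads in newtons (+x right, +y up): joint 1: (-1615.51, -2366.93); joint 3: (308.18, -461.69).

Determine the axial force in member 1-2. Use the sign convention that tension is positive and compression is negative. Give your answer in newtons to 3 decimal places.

N=6 nodes, M=9 members, R=3 reactions → 2N=12, M+R=12
member 0 (0-1): L=4.1240, (cx,cy)=(0.2629,0.9648)
member 1 (0-2): L=2.1020, (cx,cy)=(1.0000,0.0000)
member 2 (1-2): L=4.1072, (cx,cy)=(0.2479,-0.9688)
member 3 (1-3): L=1.9928, (cx,cy)=(0.9991,0.0422)
member 4 (2-3): L=4.1779, (cx,cy)=(0.2329,0.9725)
member 5 (2-4): L=1.8780, (cx,cy)=(1.0000,0.0000)
member 6 (3-4): L=4.1626, (cx,cy)=(0.2174,-0.9761)
member 7 (3-5): L=1.8305, (cx,cy)=(0.9970,-0.0776)
member 8 (4-5): L=4.0275, (cx,cy)=(0.2284,0.9736)
solve A·x = −loads:
  F[0-1] = -3241.7390 N (compression)
  F[0-2] = -455.2368 N (compression)
  F[1-2] = +809.8280 N (tension)
  F[1-3] = +563.1935 N (tension)
  F[2-3] = -806.7416 N (compression)
  F[2-4] = -66.6283 N (compression)
  F[3-4] = +306.4588 N (tension)
  F[3-5] = -0.0000 N (compression)
  F[4-5] = +0.0000 N (tension)
  Rx@0 = +1307.3300 N
  Ry@0 = +3127.7482 N
  Ry@4 = -299.1282 N

809.828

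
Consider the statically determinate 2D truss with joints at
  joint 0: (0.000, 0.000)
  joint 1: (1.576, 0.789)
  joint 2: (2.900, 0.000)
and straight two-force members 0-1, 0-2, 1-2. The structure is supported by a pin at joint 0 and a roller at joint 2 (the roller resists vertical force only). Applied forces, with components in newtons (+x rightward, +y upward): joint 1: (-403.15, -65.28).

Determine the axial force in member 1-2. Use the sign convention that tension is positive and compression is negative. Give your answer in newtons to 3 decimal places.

N=3 nodes, M=3 members, R=3 reactions → 2N=6, M+R=6
member 0 (0-1): L=1.7625, (cx,cy)=(0.8942,0.4477)
member 1 (0-2): L=2.9000, (cx,cy)=(1.0000,0.0000)
member 2 (1-2): L=1.5413, (cx,cy)=(0.8590,-0.5119)
solve A·x = −loads:
  F[0-1] = -311.5891 N (compression)
  F[0-2] = -124.5270 N (compression)
  F[1-2] = +144.9615 N (tension)
  Rx@0 = +403.1500 N
  Ry@0 = +139.4883 N
  Ry@2 = -74.2083 N

144.962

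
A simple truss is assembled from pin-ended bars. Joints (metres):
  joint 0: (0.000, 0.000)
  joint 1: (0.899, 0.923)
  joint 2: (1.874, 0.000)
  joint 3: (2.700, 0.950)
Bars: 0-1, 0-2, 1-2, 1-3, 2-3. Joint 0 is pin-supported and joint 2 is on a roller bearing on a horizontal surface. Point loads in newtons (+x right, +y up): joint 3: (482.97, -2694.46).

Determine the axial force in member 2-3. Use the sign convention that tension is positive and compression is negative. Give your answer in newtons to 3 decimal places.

N=4 nodes, M=5 members, R=3 reactions → 2N=8, M+R=8
member 0 (0-1): L=1.2885, (cx,cy)=(0.6977,0.7164)
member 1 (0-2): L=1.8740, (cx,cy)=(1.0000,0.0000)
member 2 (1-2): L=1.3426, (cx,cy)=(0.7262,-0.6875)
member 3 (1-3): L=1.8012, (cx,cy)=(0.9999,0.0150)
member 4 (2-3): L=1.2589, (cx,cy)=(0.6561,0.7546)
solve A·x = −loads:
  F[0-1] = +1999.6517 N (tension)
  F[0-2] = -912.2510 N (compression)
  F[1-2] = -2021.2287 N (compression)
  F[1-3] = +2863.3733 N (tension)
  F[2-3] = -3627.4024 N (compression)
  Rx@0 = -482.9700 N
  Ry@0 = -1432.4682 N
  Ry@2 = +4126.9282 N

-3627.402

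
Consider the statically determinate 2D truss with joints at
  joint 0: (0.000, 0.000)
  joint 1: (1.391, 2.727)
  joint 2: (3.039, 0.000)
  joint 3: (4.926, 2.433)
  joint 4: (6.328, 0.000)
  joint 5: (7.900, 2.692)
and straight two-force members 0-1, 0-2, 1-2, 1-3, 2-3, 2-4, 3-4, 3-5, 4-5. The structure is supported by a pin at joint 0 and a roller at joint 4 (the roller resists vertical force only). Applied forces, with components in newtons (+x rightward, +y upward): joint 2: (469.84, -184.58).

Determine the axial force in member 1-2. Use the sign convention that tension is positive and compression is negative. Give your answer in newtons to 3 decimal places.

N=6 nodes, M=9 members, R=3 reactions → 2N=12, M+R=12
member 0 (0-1): L=3.0613, (cx,cy)=(0.4544,0.8908)
member 1 (0-2): L=3.0390, (cx,cy)=(1.0000,0.0000)
member 2 (1-2): L=3.1863, (cx,cy)=(0.5172,-0.8559)
member 3 (1-3): L=3.5472, (cx,cy)=(0.9966,-0.0829)
member 4 (2-3): L=3.0790, (cx,cy)=(0.6129,0.7902)
member 5 (2-4): L=3.2890, (cx,cy)=(1.0000,0.0000)
member 6 (3-4): L=2.8080, (cx,cy)=(0.4993,-0.8664)
member 7 (3-5): L=2.9853, (cx,cy)=(0.9962,0.0868)
member 8 (4-5): L=3.1174, (cx,cy)=(0.5043,0.8635)
solve A·x = −loads:
  F[0-1] = -107.6960 N (compression)
  F[0-2] = +518.7755 N (tension)
  F[1-2] = +123.0330 N (tension)
  F[1-3] = -112.9588 N (compression)
  F[2-3] = +100.3323 N (tension)
  F[2-4] = +51.0805 N (tension)
  F[3-4] = -102.3081 N (compression)
  F[3-5] = -0.0000 N (tension)
  F[4-5] = +0.0000 N (tension)
  Rx@0 = -469.8400 N
  Ry@0 = +95.9361 N
  Ry@4 = +88.6439 N

123.033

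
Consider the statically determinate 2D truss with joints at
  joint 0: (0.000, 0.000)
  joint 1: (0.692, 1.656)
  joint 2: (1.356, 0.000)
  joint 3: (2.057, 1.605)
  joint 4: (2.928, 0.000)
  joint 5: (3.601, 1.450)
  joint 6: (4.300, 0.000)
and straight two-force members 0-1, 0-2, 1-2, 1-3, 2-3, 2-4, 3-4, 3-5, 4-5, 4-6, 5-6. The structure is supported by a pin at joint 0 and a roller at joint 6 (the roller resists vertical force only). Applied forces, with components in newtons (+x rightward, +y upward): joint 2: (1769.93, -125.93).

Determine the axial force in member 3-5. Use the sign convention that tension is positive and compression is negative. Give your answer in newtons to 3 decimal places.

N=7 nodes, M=11 members, R=3 reactions → 2N=14, M+R=14
member 0 (0-1): L=1.7948, (cx,cy)=(0.3856,0.9227)
member 1 (0-2): L=1.3560, (cx,cy)=(1.0000,0.0000)
member 2 (1-2): L=1.7842, (cx,cy)=(0.3722,-0.9282)
member 3 (1-3): L=1.3660, (cx,cy)=(0.9993,-0.0373)
member 4 (2-3): L=1.7514, (cx,cy)=(0.4002,0.9164)
member 5 (2-4): L=1.5720, (cx,cy)=(1.0000,0.0000)
member 6 (3-4): L=1.8261, (cx,cy)=(0.4770,-0.8789)
member 7 (3-5): L=1.5518, (cx,cy)=(0.9950,-0.0999)
member 8 (4-5): L=1.5986, (cx,cy)=(0.4210,0.9071)
member 9 (4-6): L=1.3720, (cx,cy)=(1.0000,0.0000)
member 10 (5-6): L=1.6097, (cx,cy)=(0.4342,-0.9008)
solve A·x = −loads:
  F[0-1] = -93.4431 N (compression)
  F[0-2] = +1805.9583 N (tension)
  F[1-2] = +95.7759 N (tension)
  F[1-3] = -71.7226 N (compression)
  F[2-3] = +40.4122 N (tension)
  F[2-4] = +55.4977 N (tension)
  F[3-4] = -41.0819 N (compression)
  F[3-5] = -36.0833 N (compression)
  F[4-5] = +39.8073 N (tension)
  F[4-6] = +19.1439 N (tension)
  F[5-6] = -44.0854 N (compression)
  Rx@0 = -1769.9300 N
  Ry@0 = +86.2181 N
  Ry@6 = +39.7119 N

-36.083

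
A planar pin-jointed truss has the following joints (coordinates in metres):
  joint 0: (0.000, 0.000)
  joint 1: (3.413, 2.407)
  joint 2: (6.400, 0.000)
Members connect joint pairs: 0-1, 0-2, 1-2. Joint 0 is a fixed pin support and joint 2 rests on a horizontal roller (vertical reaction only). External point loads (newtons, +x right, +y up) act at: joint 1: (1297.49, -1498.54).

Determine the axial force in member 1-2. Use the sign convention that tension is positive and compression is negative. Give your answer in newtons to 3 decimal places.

-2051.330

N=3 nodes, M=3 members, R=3 reactions → 2N=6, M+R=6
member 0 (0-1): L=4.1764, (cx,cy)=(0.8172,0.5763)
member 1 (0-2): L=6.4000, (cx,cy)=(1.0000,0.0000)
member 2 (1-2): L=3.8361, (cx,cy)=(0.7787,-0.6275)
solve A·x = −loads:
  F[0-1] = -366.8330 N (compression)
  F[0-2] = +1597.2708 N (tension)
  F[1-2] = -2051.3301 N (compression)
  Rx@0 = -1297.4900 N
  Ry@0 = +211.4188 N
  Ry@2 = +1287.1212 N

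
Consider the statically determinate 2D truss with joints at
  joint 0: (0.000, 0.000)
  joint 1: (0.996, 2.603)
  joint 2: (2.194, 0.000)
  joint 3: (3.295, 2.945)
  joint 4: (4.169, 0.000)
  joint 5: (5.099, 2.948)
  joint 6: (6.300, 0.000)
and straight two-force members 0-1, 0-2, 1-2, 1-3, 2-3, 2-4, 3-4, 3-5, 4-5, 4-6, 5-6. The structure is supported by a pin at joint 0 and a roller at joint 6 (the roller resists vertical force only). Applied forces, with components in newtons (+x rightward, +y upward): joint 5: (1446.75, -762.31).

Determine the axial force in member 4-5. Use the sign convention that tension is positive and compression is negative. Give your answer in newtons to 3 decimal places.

N=7 nodes, M=11 members, R=3 reactions → 2N=14, M+R=14
member 0 (0-1): L=2.7870, (cx,cy)=(0.3574,0.9340)
member 1 (0-2): L=2.1940, (cx,cy)=(1.0000,0.0000)
member 2 (1-2): L=2.8655, (cx,cy)=(0.4181,-0.9084)
member 3 (1-3): L=2.3243, (cx,cy)=(0.9891,0.1471)
member 4 (2-3): L=3.1441, (cx,cy)=(0.3502,0.9367)
member 5 (2-4): L=1.9750, (cx,cy)=(1.0000,0.0000)
member 6 (3-4): L=3.0720, (cx,cy)=(0.2845,-0.9587)
member 7 (3-5): L=1.8040, (cx,cy)=(1.0000,0.0017)
member 8 (4-5): L=3.0912, (cx,cy)=(0.3009,0.9537)
member 9 (4-6): L=2.1310, (cx,cy)=(1.0000,0.0000)
member 10 (5-6): L=3.1833, (cx,cy)=(0.3773,-0.9261)
solve A·x = −loads:
  F[0-1] = +569.2557 N (tension)
  F[0-2] = +1243.3164 N (tension)
  F[1-2] = -516.5877 N (compression)
  F[1-3] = +424.0260 N (tension)
  F[2-3] = +500.9947 N (tension)
  F[2-4] = +851.8999 N (tension)
  F[3-4] = -553.2785 N (compression)
  F[3-5] = +752.2641 N (tension)
  F[4-5] = +556.1807 N (tension)
  F[4-6] = +527.1584 N (tension)
  F[5-6] = -1397.2349 N (compression)
  Rx@0 = -1446.7500 N
  Ry@0 = -531.6642 N
  Ry@6 = +1293.9742 N

556.181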